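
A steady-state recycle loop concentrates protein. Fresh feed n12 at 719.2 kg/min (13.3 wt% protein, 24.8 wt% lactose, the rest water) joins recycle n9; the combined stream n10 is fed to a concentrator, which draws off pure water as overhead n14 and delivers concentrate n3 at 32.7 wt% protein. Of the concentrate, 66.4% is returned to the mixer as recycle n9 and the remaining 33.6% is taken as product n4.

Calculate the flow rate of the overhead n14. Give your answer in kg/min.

426.7 kg/min

Overall protein balance (none leaves overhead): protein in fresh feed = protein in product, i.e. 719.2×0.133 = (1−0.664)·n3·0.327.
n3 = 95.654/(0.327×0.336) = 870.59 kg/min.
Recycle n9 = 0.664×870.59 = 578.07 kg/min.
Combined feed n10 = 719.2 + 578.07 = 1297.3 kg/min.
Overhead n14 = n10 − n3 = 1297.3 − 870.59 = 426.68 kg/min.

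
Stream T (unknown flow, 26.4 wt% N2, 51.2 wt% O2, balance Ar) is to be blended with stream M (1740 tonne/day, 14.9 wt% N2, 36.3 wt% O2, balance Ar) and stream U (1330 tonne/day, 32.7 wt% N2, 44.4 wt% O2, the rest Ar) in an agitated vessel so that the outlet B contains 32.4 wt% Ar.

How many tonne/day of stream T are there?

1590 tonne/day

Let T be the unknown flow. Total out = 3070 + T.
Ar balance: 1153.7 + 0.224·T = 0.324·(3070 + T)
(0.224 − 0.324)·T = 0.324×3070 − 1153.7 = -159.01
T = -159.01 / -0.100 = 1590.1 tonne/day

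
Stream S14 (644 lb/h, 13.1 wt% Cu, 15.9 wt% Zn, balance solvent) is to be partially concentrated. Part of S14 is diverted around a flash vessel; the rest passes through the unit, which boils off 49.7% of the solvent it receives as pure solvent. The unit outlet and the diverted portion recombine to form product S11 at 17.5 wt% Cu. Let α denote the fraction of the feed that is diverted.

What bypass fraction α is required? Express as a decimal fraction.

All 644×0.131 = 84.364 lb/h of Cu reaches S11, so S11 = 84.364/0.175 = 482.08 lb/h and vapour = 161.92 lb/h.
The evaporator receives (1−α)·644 of feed at 0.710 solvent and removes 0.497 of that solvent:
0.497×0.710×(1−α)×644 = 161.92
(1−α) = 161.92/227.25 = 0.7125;  α = 0.2875.

0.287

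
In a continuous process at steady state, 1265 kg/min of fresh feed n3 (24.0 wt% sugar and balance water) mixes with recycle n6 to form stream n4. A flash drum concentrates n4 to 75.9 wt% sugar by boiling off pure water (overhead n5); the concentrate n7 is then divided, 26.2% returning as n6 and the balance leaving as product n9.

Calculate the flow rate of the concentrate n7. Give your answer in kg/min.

542 kg/min

Overall sugar balance (none leaves overhead): sugar in fresh feed = sugar in product, i.e. 1265×0.240 = (1−0.262)·n7·0.759.
n7 = 303.6/(0.759×0.738) = 542.01 kg/min.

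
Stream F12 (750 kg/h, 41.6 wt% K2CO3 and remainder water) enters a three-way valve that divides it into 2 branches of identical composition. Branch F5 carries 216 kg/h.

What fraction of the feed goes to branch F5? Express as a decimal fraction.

0.288

Fraction to F5 = 216/750 = 0.2880.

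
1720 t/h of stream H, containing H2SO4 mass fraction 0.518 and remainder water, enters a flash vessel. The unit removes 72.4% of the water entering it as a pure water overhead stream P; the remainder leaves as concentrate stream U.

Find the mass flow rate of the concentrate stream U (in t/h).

1120 t/h

water entering = 1720×0.482 = 829.04 t/h; overhead removed = 0.724×829.04 = 600.22 t/h.
Concentrate = 1720 − 600.22 = 1119.8 t/h.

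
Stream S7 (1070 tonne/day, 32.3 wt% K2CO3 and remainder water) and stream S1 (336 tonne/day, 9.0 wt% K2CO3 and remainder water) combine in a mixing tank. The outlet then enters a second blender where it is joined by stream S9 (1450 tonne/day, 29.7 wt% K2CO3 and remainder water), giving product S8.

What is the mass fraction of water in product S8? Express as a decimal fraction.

Overall, product flow = 2856 tonne/day.
water in = 1070×0.677 + 336×0.910 + 1450×0.703 = 2049.5 tonne/day.
water fraction in S8 = 0.7176.

0.7176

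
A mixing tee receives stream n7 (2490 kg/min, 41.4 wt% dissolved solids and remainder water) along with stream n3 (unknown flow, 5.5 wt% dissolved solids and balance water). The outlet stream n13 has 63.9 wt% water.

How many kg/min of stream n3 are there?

431.3 kg/min

Let n3 be the unknown flow. Total out = 2490 + n3.
water balance: 1459.1 + 0.945·n3 = 0.639·(2490 + n3)
(0.945 − 0.639)·n3 = 0.639×2490 − 1459.1 = 131.97
n3 = 131.97 / 0.306 = 431.27 kg/min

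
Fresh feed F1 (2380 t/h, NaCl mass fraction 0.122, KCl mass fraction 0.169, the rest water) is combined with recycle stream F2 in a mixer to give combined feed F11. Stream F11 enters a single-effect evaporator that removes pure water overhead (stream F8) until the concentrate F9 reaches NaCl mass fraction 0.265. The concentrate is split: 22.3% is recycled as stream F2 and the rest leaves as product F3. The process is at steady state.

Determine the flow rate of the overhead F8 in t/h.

Overall NaCl balance (none leaves overhead): NaCl in fresh feed = NaCl in product, i.e. 2380×0.122 = (1−0.223)·F9·0.265.
F9 = 290.36/(0.265×0.777) = 1410.2 t/h.
Recycle F2 = 0.223×1410.2 = 314.47 t/h.
Combined feed F11 = 2380 + 314.47 = 2694.5 t/h.
Overhead F8 = F11 − F9 = 2694.5 − 1410.2 = 1284.3 t/h.

1284 t/h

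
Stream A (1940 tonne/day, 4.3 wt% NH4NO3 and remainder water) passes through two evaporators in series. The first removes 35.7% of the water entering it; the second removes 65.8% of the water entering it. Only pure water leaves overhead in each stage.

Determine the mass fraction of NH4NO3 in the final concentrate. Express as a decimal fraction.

water in feed = 1940×0.957 = 1856.6 tonne/day.
After stage 1: water left = (1−0.357)×1856.6 = 1193.8; stream total = 1277.2 tonne/day.
After stage 2: water left = (1−0.658)×1193.8 = 408.27; final concentrate = 491.69 tonne/day.
NH4NO3 fraction = 83.42/491.69 = 0.170.

0.170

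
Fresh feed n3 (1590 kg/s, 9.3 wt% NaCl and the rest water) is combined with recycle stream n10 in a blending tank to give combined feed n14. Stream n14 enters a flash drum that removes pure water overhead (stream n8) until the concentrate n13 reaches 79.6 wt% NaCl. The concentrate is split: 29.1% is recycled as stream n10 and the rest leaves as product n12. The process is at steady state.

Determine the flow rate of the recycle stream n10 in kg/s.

Overall NaCl balance (none leaves overhead): NaCl in fresh feed = NaCl in product, i.e. 1590×0.093 = (1−0.291)·n13·0.796.
n13 = 147.87/(0.796×0.709) = 262.01 kg/s.
Recycle n10 = 0.291×262.01 = 76.245 kg/s.

76.25 kg/s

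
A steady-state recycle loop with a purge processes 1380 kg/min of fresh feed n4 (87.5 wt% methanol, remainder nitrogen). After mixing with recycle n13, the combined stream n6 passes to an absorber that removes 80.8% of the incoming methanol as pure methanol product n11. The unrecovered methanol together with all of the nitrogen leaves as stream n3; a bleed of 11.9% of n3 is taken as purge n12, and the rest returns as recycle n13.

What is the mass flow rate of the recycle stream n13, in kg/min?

nitrogen enters only via n4 and leaves only via the purge: 1380×0.125 = 0.119×(nitrogen in n3), and the absorber passes all nitrogen, so nitrogen in n6 = nitrogen in n3 = 1449.6 kg/min.
methanol in n6: m_A = 1380×0.875 + (1−0.119)·(1−0.808)·m_A, so m_A = 1207.5/0.8308 = 1453.3 kg/min.
n3 = (1−0.808)×1453.3 + 1449.6 = 1728.6 kg/min.
Recycle n13 = (1−0.119)×1728.6 = 1522.9 kg/min.

1523 kg/min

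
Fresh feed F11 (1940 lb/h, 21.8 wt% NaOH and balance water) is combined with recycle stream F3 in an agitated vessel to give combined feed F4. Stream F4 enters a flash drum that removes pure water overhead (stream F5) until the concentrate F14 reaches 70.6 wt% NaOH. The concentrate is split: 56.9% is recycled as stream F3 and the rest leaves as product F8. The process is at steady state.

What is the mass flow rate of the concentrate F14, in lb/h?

Overall NaOH balance (none leaves overhead): NaOH in fresh feed = NaOH in product, i.e. 1940×0.218 = (1−0.569)·F14·0.706.
F14 = 422.92/(0.706×0.431) = 1389.9 lb/h.

1390 lb/h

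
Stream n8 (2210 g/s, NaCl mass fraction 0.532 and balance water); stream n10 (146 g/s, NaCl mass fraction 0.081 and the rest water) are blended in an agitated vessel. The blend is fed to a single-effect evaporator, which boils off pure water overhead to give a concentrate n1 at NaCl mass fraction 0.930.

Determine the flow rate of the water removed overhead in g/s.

1079 g/s

NaCl entering = 2210×0.532 + 146×0.081 = 1187.5 g/s.
All NaCl reports to n1, so n1 = 1187.5/0.930 = 1276.9 g/s.
Total feed = 2356 g/s; overhead = 2356 − 1276.9 = 1079.1 g/s.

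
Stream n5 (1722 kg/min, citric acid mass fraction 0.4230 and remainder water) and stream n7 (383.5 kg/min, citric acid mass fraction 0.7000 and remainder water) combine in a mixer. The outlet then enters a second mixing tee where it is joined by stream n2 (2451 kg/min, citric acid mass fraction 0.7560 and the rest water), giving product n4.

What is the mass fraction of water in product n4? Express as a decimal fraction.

0.3746

Overall, product flow = 4556.5 kg/min.
water in = 1722×0.577 + 383.5×0.300 + 2451×0.244 = 1706.7 kg/min.
water fraction in n4 = 0.3746.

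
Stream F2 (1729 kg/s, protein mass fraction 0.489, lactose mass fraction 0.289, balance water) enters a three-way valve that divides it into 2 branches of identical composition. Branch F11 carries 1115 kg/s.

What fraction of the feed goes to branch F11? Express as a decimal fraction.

Fraction to F11 = 1115/1729 = 0.6449.

0.645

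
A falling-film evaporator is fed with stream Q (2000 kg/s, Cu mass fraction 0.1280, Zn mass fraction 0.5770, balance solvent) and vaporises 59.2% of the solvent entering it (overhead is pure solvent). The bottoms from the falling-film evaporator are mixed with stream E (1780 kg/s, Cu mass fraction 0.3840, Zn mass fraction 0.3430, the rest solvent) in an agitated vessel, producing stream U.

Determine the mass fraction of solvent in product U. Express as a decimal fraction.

Vapour removed = 0.592×0.295×2000 = 349.28 kg/s; concentrate = 1650.7 kg/s.
solvent reaching the mixer = 240.72 (from concentrate) + 1780×0.273 = 726.66 kg/s.
Product flow = 1650.7 + 1780 = 3430.7 kg/s; solvent fraction = 0.2118.

0.2118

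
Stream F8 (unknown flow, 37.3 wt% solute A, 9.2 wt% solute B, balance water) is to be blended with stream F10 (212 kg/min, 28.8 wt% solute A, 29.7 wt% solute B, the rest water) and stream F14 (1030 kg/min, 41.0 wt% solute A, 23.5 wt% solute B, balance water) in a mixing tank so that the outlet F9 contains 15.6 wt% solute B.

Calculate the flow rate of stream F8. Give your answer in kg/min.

Let F8 be the unknown flow. Total out = 1242 + F8.
solute B balance: 305.01 + 0.092·F8 = 0.156·(1242 + F8)
(0.092 − 0.156)·F8 = 0.156×1242 − 305.01 = -111.26
F8 = -111.26 / -0.064 = 1738.5 kg/min

1738 kg/min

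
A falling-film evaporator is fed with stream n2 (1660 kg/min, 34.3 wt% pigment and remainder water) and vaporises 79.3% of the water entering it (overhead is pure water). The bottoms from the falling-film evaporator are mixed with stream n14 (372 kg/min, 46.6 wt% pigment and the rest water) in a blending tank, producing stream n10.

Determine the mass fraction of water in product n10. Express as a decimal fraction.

Vapour removed = 0.793×0.657×1660 = 864.86 kg/min; concentrate = 795.14 kg/min.
water reaching the mixer = 225.76 (from concentrate) + 372×0.534 = 424.41 kg/min.
Product flow = 795.14 + 372 = 1167.1 kg/min; water fraction = 0.3636.

0.3636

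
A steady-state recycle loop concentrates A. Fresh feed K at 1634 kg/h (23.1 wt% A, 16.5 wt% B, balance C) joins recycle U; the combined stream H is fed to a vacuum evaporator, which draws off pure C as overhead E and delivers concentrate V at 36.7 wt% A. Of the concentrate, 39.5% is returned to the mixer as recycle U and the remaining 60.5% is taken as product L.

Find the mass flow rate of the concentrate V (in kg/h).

Overall A balance (none leaves overhead): A in fresh feed = A in product, i.e. 1634×0.231 = (1−0.395)·V·0.367.
V = 377.45/(0.367×0.605) = 1700 kg/h.

1700 kg/h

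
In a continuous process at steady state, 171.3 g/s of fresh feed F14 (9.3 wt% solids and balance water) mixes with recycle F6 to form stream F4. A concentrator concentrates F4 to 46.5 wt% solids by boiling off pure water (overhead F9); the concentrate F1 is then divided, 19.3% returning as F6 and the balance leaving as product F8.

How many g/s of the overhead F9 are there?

137 g/s

Overall solids balance (none leaves overhead): solids in fresh feed = solids in product, i.e. 171.3×0.093 = (1−0.193)·F1·0.465.
F1 = 15.931/(0.465×0.807) = 42.454 g/s.
Recycle F6 = 0.193×42.454 = 8.1935 g/s.
Combined feed F4 = 171.3 + 8.1935 = 179.49 g/s.
Overhead F9 = F4 − F1 = 179.49 − 42.454 = 137.04 g/s.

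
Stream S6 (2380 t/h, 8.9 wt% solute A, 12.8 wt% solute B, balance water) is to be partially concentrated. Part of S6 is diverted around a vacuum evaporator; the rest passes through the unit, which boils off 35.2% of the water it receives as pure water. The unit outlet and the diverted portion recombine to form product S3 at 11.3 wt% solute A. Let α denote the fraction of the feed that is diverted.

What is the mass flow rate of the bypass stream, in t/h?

All 2380×0.089 = 211.82 t/h of solute A reaches S3, so S3 = 211.82/0.113 = 1874.5 t/h and vapour = 505.49 t/h.
The evaporator receives (1−α)·2380 of feed at 0.783 water and removes 0.352 of that water:
0.352×0.783×(1−α)×2380 = 505.49
(1−α) = 505.49/655.97 = 0.7706;  α = 0.2294.
Bypass flow = 0.2294×2380 = 545.97 t/h.

546 t/h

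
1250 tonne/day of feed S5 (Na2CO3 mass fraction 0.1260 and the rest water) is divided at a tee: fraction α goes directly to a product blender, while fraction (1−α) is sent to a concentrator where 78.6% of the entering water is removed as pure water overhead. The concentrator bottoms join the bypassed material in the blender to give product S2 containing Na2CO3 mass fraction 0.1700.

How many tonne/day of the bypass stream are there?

All 1250×0.126 = 157.5 tonne/day of Na2CO3 reaches S2, so S2 = 157.5/0.170 = 926.47 tonne/day and vapour = 323.53 tonne/day.
The evaporator receives (1−α)·1250 of feed at 0.874 water and removes 0.786 of that water:
0.786×0.874×(1−α)×1250 = 323.53
(1−α) = 323.53/858.71 = 0.3768;  α = 0.6232.
Bypass flow = 0.6232×1250 = 779.04 tonne/day.

779 tonne/day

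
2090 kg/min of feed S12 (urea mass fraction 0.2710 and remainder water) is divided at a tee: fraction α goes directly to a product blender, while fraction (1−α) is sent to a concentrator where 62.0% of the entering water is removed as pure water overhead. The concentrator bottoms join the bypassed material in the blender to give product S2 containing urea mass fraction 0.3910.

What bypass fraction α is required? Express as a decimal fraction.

All 2090×0.271 = 566.39 kg/min of urea reaches S2, so S2 = 566.39/0.391 = 1448.6 kg/min and vapour = 641.43 kg/min.
The evaporator receives (1−α)·2090 of feed at 0.729 water and removes 0.620 of that water:
0.620×0.729×(1−α)×2090 = 641.43
(1−α) = 641.43/944.64 = 0.6790;  α = 0.3210.

0.321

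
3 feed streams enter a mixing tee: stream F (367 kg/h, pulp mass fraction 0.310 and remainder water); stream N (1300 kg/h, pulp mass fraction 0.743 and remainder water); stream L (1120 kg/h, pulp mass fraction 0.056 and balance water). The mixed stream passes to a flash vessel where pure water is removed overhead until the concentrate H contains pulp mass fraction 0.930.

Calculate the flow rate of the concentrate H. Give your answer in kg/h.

1228 kg/h

pulp entering = 367×0.310 + 1300×0.743 + 1120×0.056 = 1142.4 kg/h.
All pulp reports to H, so H = 1142.4/0.930 = 1228.4 kg/h.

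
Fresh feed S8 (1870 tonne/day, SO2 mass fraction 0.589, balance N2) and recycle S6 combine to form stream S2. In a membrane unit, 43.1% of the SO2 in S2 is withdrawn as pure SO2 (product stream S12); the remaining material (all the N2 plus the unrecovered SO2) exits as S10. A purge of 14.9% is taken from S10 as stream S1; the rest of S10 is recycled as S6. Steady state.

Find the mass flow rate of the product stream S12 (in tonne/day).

920.4 tonne/day

SO2 in S2: m_A = 1870×0.589 + (1−0.149)·(1−0.431)·m_A, so m_A = 1101.4/0.5158 = 2135.5 tonne/day.
Product S12 = 0.431×2135.5 = 920.38 tonne/day.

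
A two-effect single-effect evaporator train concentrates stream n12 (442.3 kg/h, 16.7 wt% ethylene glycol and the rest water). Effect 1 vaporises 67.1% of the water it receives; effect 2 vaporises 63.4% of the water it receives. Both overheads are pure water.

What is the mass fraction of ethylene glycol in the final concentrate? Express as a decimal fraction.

water in feed = 442.3×0.833 = 368.44 kg/h.
After stage 1: water left = (1−0.671)×368.44 = 121.22; stream total = 195.08 kg/h.
After stage 2: water left = (1−0.634)×121.22 = 44.365; final concentrate = 118.23 kg/h.
ethylene glycol fraction = 73.864/118.23 = 0.6248.

0.6248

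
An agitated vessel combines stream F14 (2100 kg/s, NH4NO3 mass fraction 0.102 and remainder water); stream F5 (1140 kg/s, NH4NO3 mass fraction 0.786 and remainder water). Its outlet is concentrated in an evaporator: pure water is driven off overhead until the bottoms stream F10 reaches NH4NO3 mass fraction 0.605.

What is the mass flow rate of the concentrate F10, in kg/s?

NH4NO3 entering = 2100×0.102 + 1140×0.786 = 1110.2 kg/s.
All NH4NO3 reports to F10, so F10 = 1110.2/0.605 = 1835.1 kg/s.

1835 kg/s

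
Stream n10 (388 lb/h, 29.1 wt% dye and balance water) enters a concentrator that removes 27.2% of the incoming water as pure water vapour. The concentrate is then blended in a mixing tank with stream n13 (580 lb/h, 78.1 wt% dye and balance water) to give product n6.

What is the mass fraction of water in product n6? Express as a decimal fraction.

0.366

Vapour removed = 0.272×0.709×388 = 74.825 lb/h; concentrate = 313.17 lb/h.
water reaching the mixer = 200.27 (from concentrate) + 580×0.219 = 327.29 lb/h.
Product flow = 313.17 + 580 = 893.17 lb/h; water fraction = 0.366.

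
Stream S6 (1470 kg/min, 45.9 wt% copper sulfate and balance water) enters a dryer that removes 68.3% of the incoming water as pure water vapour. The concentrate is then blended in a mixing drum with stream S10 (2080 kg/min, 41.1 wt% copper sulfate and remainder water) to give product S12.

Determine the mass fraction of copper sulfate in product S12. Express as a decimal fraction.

0.509

Vapour removed = 0.683×0.541×1470 = 543.17 kg/min; concentrate = 926.83 kg/min.
copper sulfate reaching the mixer = 674.73 (from concentrate) + 2080×0.411 = 1529.6 kg/min.
Product flow = 926.83 + 2080 = 3006.8 kg/min; copper sulfate fraction = 0.509.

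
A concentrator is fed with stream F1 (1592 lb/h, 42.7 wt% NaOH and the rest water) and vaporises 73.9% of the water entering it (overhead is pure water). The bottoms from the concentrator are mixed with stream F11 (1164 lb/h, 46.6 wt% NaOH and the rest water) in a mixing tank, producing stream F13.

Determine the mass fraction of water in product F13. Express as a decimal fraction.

Vapour removed = 0.739×0.573×1592 = 674.13 lb/h; concentrate = 917.87 lb/h.
water reaching the mixer = 238.09 (from concentrate) + 1164×0.534 = 859.66 lb/h.
Product flow = 917.87 + 1164 = 2081.9 lb/h; water fraction = 0.413.

0.413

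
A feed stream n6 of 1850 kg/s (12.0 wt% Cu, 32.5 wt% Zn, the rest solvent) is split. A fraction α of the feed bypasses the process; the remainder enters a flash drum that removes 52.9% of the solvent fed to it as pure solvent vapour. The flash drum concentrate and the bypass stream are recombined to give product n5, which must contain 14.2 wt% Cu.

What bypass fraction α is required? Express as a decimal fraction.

All 1850×0.120 = 222 kg/s of Cu reaches n5, so n5 = 222/0.142 = 1563.4 kg/s and vapour = 286.62 kg/s.
The evaporator receives (1−α)·1850 of feed at 0.555 solvent and removes 0.529 of that solvent:
0.529×0.555×(1−α)×1850 = 286.62
(1−α) = 286.62/543.15 = 0.5277;  α = 0.4723.

0.472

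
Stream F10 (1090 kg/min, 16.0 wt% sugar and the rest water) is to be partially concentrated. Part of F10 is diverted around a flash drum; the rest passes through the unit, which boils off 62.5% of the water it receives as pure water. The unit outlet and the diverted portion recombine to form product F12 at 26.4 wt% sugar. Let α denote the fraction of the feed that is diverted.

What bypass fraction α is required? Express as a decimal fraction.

0.250

All 1090×0.160 = 174.4 kg/min of sugar reaches F12, so F12 = 174.4/0.264 = 660.61 kg/min and vapour = 429.39 kg/min.
The evaporator receives (1−α)·1090 of feed at 0.840 water and removes 0.625 of that water:
0.625×0.840×(1−α)×1090 = 429.39
(1−α) = 429.39/572.25 = 0.7504;  α = 0.2496.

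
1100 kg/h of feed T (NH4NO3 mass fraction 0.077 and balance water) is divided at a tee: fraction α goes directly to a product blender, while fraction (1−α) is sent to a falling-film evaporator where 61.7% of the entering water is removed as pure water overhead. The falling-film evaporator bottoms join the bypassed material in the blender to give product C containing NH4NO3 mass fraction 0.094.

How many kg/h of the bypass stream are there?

All 1100×0.077 = 84.7 kg/h of NH4NO3 reaches C, so C = 84.7/0.094 = 901.06 kg/h and vapour = 198.94 kg/h.
The evaporator receives (1−α)·1100 of feed at 0.923 water and removes 0.617 of that water:
0.617×0.923×(1−α)×1100 = 198.94
(1−α) = 198.94/626.44 = 0.3176;  α = 0.6824.
Bypass flow = 0.6824×1100 = 750.68 kg/h.

750.7 kg/h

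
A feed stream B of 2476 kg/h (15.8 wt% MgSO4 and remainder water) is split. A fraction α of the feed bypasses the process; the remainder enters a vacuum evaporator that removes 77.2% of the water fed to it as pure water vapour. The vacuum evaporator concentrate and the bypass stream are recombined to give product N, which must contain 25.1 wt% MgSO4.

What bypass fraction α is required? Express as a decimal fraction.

0.430

All 2476×0.158 = 391.21 kg/h of MgSO4 reaches N, so N = 391.21/0.251 = 1558.6 kg/h and vapour = 917.4 kg/h.
The evaporator receives (1−α)·2476 of feed at 0.842 water and removes 0.772 of that water:
0.772×0.842×(1−α)×2476 = 917.4
(1−α) = 917.4/1609.5 = 0.5700;  α = 0.4300.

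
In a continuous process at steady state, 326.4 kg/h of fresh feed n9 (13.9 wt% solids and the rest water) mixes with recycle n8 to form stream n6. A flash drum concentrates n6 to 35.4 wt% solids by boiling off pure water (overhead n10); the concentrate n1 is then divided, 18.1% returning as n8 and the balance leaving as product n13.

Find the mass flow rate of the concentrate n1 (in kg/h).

Overall solids balance (none leaves overhead): solids in fresh feed = solids in product, i.e. 326.4×0.139 = (1−0.181)·n1·0.354.
n1 = 45.37/(0.354×0.819) = 156.49 kg/h.

156.5 kg/h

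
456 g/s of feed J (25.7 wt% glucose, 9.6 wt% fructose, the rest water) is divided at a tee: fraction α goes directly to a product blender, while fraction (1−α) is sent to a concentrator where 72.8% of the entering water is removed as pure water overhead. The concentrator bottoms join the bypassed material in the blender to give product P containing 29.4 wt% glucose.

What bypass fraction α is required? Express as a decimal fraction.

All 456×0.257 = 117.19 g/s of glucose reaches P, so P = 117.19/0.294 = 398.61 g/s and vapour = 57.388 g/s.
The evaporator receives (1−α)·456 of feed at 0.647 water and removes 0.728 of that water:
0.728×0.647×(1−α)×456 = 57.388
(1−α) = 57.388/214.78 = 0.2672;  α = 0.7328.

0.733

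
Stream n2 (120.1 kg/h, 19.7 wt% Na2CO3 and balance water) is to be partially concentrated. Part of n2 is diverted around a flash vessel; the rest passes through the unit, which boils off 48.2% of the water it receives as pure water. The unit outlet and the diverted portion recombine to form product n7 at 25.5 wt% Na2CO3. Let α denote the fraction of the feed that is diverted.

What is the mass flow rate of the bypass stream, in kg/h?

All 120.1×0.197 = 23.66 kg/h of Na2CO3 reaches n7, so n7 = 23.66/0.255 = 92.783 kg/h and vapour = 27.317 kg/h.
The evaporator receives (1−α)·120.1 of feed at 0.803 water and removes 0.482 of that water:
0.482×0.803×(1−α)×120.1 = 27.317
(1−α) = 27.317/46.484 = 0.5877;  α = 0.4123.
Bypass flow = 0.4123×120.1 = 49.522 kg/h.

49.52 kg/h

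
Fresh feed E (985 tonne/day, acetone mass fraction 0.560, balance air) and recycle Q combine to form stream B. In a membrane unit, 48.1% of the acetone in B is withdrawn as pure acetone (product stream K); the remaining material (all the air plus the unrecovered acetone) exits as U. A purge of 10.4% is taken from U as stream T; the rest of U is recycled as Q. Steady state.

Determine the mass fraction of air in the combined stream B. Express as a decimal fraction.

0.802

air enters only via E and leaves only via the purge: 985×0.440 = 0.104×(air in U), and the membrane unit passes all air, so air in B = air in U = 4167.3 tonne/day.
acetone in B: m_A = 985×0.560 + (1−0.104)·(1−0.481)·m_A, so m_A = 551.6/0.5350 = 1031.1 tonne/day.
B = 1031.1 + 4167.3 = 5198.4 tonne/day.
air fraction in B = 4167.3/5198.4 = 0.802.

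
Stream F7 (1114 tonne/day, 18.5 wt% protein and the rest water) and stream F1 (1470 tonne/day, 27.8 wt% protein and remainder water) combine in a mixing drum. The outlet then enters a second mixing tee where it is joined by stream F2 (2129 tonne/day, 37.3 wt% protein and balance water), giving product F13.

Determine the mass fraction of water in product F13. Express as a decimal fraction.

0.7011

Overall, product flow = 4713 tonne/day.
water in = 1114×0.815 + 1470×0.722 + 2129×0.627 = 3304.1 tonne/day.
water fraction in F13 = 0.7011.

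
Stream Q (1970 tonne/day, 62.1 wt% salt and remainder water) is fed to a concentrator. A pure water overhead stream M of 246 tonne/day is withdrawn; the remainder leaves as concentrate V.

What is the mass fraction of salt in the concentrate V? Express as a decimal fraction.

salt is not removed: 1970×0.621 = 1223.4 tonne/day of salt enters V.
Concentrate = 1970 − 246 = 1724 tonne/day.
Mass fraction = 1223.4/1724 = 0.710.

0.710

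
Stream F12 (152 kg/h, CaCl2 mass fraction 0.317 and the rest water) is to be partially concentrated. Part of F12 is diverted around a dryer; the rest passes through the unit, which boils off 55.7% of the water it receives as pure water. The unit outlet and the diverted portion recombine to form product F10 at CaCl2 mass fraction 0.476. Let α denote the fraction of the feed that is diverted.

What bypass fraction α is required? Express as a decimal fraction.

All 152×0.317 = 48.184 kg/h of CaCl2 reaches F10, so F10 = 48.184/0.476 = 101.23 kg/h and vapour = 50.773 kg/h.
The evaporator receives (1−α)·152 of feed at 0.683 water and removes 0.557 of that water:
0.557×0.683×(1−α)×152 = 50.773
(1−α) = 50.773/57.826 = 0.8780;  α = 0.1220.

0.122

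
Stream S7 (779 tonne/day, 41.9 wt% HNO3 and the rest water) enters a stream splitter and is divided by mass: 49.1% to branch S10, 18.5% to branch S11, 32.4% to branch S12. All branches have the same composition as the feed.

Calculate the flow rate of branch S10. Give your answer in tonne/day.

382.5 tonne/day

Branch S10 flow = 0.491×779 = 382.49 tonne/day.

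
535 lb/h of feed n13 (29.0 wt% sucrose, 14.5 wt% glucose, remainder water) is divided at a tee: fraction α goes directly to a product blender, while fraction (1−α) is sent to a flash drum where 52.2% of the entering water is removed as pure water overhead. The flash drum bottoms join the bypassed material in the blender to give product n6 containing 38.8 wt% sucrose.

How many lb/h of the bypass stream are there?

All 535×0.290 = 155.15 lb/h of sucrose reaches n6, so n6 = 155.15/0.388 = 399.87 lb/h and vapour = 135.13 lb/h.
The evaporator receives (1−α)·535 of feed at 0.565 water and removes 0.522 of that water:
0.522×0.565×(1−α)×535 = 135.13
(1−α) = 135.13/157.79 = 0.8564;  α = 0.1436.
Bypass flow = 0.1436×535 = 76.827 lb/h.

76.83 lb/h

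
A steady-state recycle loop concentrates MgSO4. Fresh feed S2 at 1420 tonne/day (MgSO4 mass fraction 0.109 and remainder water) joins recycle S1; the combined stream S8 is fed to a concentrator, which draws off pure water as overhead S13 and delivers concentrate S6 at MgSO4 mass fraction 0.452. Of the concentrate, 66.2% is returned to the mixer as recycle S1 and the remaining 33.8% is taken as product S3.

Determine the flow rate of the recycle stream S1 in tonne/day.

670.7 tonne/day

Overall MgSO4 balance (none leaves overhead): MgSO4 in fresh feed = MgSO4 in product, i.e. 1420×0.109 = (1−0.662)·S6·0.452.
S6 = 154.78/(0.452×0.338) = 1013.1 tonne/day.
Recycle S1 = 0.662×1013.1 = 670.68 tonne/day.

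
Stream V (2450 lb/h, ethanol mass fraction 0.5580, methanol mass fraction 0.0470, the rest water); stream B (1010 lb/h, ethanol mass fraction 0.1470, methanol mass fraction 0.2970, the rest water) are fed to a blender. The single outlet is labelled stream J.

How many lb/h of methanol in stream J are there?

415.1 lb/h

methanol out = methanol in = 2450×0.047 + 1010×0.297 = 415.12 lb/h.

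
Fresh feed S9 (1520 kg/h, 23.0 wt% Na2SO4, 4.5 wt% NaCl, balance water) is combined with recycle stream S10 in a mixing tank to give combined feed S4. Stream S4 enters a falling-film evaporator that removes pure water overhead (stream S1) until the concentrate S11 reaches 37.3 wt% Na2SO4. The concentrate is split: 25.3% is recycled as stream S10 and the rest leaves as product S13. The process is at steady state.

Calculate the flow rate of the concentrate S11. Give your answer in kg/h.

1255 kg/h

Overall Na2SO4 balance (none leaves overhead): Na2SO4 in fresh feed = Na2SO4 in product, i.e. 1520×0.230 = (1−0.253)·S11·0.373.
S11 = 349.6/(0.373×0.747) = 1254.7 kg/h.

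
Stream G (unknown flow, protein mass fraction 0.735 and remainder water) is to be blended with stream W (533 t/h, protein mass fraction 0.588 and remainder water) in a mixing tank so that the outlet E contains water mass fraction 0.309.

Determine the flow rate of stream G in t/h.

Let G be the unknown flow. Total out = 533 + G.
water balance: 219.6 + 0.265·G = 0.309·(533 + G)
(0.265 − 0.309)·G = 0.309×533 − 219.6 = -54.899
G = -54.899 / -0.044 = 1247.7 t/h

1248 t/h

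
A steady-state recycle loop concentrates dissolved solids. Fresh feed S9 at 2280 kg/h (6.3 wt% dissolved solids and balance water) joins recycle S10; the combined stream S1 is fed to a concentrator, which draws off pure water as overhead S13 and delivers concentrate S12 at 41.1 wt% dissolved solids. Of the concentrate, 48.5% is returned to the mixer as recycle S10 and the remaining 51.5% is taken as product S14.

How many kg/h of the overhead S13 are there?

Overall dissolved solids balance (none leaves overhead): dissolved solids in fresh feed = dissolved solids in product, i.e. 2280×0.063 = (1−0.485)·S12·0.411.
S12 = 143.64/(0.411×0.515) = 678.62 kg/h.
Recycle S10 = 0.485×678.62 = 329.13 kg/h.
Combined feed S1 = 2280 + 329.13 = 2609.1 kg/h.
Overhead S13 = S1 − S12 = 2609.1 − 678.62 = 1930.5 kg/h.

1931 kg/h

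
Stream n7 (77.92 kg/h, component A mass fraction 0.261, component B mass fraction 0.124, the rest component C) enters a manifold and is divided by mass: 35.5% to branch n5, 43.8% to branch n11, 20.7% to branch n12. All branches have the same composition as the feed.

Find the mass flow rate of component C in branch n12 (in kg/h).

9.92 kg/h

Branch n12 total = 0.207×77.92 = 16.129 kg/h.
component C in n12 = 0.615×16.129 = 9.9196 kg/h.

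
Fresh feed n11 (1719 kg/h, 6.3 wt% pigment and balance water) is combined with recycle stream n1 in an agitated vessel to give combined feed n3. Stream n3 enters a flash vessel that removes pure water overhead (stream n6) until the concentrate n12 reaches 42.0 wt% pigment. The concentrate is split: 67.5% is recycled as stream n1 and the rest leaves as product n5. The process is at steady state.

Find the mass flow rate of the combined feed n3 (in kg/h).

Overall pigment balance (none leaves overhead): pigment in fresh feed = pigment in product, i.e. 1719×0.063 = (1−0.675)·n12·0.420.
n12 = 108.3/(0.420×0.325) = 793.38 kg/h.
Recycle n1 = 0.675×793.38 = 535.53 kg/h.
Combined feed n3 = 1719 + 535.53 = 2254.5 kg/h.

2255 kg/h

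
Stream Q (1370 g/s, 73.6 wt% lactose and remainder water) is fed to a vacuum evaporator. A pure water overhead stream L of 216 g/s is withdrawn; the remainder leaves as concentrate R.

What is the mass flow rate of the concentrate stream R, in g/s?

1154 g/s

Concentrate = 1370 − 216 = 1154 g/s.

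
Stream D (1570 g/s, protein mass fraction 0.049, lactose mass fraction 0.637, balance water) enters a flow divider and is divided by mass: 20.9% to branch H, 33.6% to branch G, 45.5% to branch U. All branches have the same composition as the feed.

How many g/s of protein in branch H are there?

Branch H total = 0.209×1570 = 328.13 g/s.
protein in H = 0.049×328.13 = 16.078 g/s.

16.08 g/s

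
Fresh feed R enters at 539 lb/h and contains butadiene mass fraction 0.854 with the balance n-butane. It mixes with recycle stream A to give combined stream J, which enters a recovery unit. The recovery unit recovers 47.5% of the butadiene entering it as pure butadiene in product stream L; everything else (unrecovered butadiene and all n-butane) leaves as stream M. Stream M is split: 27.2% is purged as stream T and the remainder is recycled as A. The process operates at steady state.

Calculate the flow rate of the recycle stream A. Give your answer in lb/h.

495.4 lb/h

n-butane enters only via R and leaves only via the purge: 539×0.146 = 0.272×(n-butane in M), and the recovery unit passes all n-butane, so n-butane in J = n-butane in M = 289.32 lb/h.
butadiene in J: m_A = 539×0.854 + (1−0.272)·(1−0.475)·m_A, so m_A = 460.31/0.6178 = 745.07 lb/h.
M = (1−0.475)×745.07 + 289.32 = 680.48 lb/h.
Recycle A = (1−0.272)×680.48 = 495.39 lb/h.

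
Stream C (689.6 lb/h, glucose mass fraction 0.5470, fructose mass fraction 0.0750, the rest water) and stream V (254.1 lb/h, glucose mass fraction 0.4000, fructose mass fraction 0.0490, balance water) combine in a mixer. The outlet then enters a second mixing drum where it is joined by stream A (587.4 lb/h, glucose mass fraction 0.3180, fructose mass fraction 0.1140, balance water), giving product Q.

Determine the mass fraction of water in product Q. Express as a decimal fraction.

0.4796

Overall, product flow = 1531.1 lb/h.
water in = 689.6×0.378 + 254.1×0.551 + 587.4×0.568 = 734.32 lb/h.
water fraction in Q = 0.4796.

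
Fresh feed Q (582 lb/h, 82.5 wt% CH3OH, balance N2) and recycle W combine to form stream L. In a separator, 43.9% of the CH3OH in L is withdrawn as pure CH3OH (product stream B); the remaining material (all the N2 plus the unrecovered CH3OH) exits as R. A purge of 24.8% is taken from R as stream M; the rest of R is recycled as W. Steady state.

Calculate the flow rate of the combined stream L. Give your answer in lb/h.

1241 lb/h

N2 enters only via Q and leaves only via the purge: 582×0.175 = 0.248×(N2 in R), and the separator passes all N2, so N2 in L = N2 in R = 410.69 lb/h.
CH3OH in L: m_A = 582×0.825 + (1−0.248)·(1−0.439)·m_A, so m_A = 480.15/0.5781 = 830.53 lb/h.
L = 830.53 + 410.69 = 1241.2 lb/h.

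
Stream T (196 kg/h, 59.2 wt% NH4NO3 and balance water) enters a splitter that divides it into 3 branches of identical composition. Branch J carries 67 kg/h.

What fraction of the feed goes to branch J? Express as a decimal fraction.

Fraction to J = 67/196 = 0.3418.

0.342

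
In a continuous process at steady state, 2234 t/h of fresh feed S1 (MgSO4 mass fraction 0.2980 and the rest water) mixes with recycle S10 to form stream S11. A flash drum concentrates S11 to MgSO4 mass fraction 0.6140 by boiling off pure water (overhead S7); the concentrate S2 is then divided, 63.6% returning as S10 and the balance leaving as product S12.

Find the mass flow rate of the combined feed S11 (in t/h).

4128 t/h

Overall MgSO4 balance (none leaves overhead): MgSO4 in fresh feed = MgSO4 in product, i.e. 2234×0.298 = (1−0.636)·S2·0.614.
S2 = 665.73/(0.614×0.364) = 2978.7 t/h.
Recycle S10 = 0.636×2978.7 = 1894.5 t/h.
Combined feed S11 = 2234 + 1894.5 = 4128.5 t/h.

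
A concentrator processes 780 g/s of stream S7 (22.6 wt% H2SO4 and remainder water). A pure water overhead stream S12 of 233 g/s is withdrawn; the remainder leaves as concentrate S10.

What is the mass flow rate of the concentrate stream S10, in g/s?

Concentrate = 780 − 233 = 547 g/s.

547 g/s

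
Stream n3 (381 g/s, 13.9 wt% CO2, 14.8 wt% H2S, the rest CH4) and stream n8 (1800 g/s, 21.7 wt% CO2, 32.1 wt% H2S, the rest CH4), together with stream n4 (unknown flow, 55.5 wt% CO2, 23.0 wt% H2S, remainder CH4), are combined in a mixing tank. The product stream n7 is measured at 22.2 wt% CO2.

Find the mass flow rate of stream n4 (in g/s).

Let n4 be the unknown flow. Total out = 2181 + n4.
CO2 balance: 443.56 + 0.555·n4 = 0.222·(2181 + n4)
(0.555 − 0.222)·n4 = 0.222×2181 − 443.56 = 40.623
n4 = 40.623 / 0.333 = 121.99 g/s

122 g/s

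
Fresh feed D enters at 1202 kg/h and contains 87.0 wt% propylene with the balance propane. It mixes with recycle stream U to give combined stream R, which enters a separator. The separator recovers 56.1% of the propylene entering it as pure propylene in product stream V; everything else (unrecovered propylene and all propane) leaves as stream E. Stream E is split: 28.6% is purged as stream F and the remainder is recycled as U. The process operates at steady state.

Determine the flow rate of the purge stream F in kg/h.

347.5 kg/h

propane enters only via D and leaves only via the purge: 1202×0.130 = 0.286×(propane in E), and the separator passes all propane, so propane in R = propane in E = 546.36 kg/h.
propylene in R: m_A = 1202×0.870 + (1−0.286)·(1−0.561)·m_A, so m_A = 1045.7/0.6866 = 1523.2 kg/h.
E = (1−0.561)×1523.2 + 546.36 = 1215 kg/h.
Purge F = 0.286×1215 = 347.5 kg/h.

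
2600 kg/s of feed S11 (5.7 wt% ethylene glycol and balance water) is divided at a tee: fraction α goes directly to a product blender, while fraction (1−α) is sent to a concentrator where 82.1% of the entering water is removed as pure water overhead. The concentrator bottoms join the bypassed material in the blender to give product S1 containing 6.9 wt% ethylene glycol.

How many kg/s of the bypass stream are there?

All 2600×0.057 = 148.2 kg/s of ethylene glycol reaches S1, so S1 = 148.2/0.069 = 2147.8 kg/s and vapour = 452.17 kg/s.
The evaporator receives (1−α)·2600 of feed at 0.943 water and removes 0.821 of that water:
0.821×0.943×(1−α)×2600 = 452.17
(1−α) = 452.17/2012.9 = 0.2246;  α = 0.7754.
Bypass flow = 0.7754×2600 = 2015.9 kg/s.

2016 kg/s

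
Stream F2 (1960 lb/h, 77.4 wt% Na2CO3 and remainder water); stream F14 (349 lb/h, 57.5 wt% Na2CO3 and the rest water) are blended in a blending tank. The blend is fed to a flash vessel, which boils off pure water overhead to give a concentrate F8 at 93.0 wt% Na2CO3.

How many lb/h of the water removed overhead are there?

Na2CO3 entering = 1960×0.774 + 349×0.575 = 1717.7 lb/h.
All Na2CO3 reports to F8, so F8 = 1717.7/0.930 = 1847 lb/h.
Total feed = 2309 lb/h; overhead = 2309 − 1847 = 461.99 lb/h.

462 lb/h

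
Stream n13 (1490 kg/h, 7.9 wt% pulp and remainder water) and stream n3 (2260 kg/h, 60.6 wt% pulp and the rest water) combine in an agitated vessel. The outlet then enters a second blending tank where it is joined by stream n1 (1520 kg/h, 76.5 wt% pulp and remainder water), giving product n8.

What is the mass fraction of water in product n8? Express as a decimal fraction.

0.497

Overall, product flow = 5270 kg/h.
water in = 1490×0.921 + 2260×0.394 + 1520×0.235 = 2619.9 kg/h.
water fraction in n8 = 0.497.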